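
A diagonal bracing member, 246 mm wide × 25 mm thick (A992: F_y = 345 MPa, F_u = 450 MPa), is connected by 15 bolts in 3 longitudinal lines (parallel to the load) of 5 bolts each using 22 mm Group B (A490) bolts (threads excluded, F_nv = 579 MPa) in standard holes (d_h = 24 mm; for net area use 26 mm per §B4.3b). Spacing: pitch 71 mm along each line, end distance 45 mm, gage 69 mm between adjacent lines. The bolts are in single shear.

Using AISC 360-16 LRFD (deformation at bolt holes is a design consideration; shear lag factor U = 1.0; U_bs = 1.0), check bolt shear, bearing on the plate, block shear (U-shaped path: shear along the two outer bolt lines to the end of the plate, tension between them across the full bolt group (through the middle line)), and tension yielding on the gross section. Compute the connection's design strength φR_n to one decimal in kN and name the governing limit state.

Bolt shear: A_b = π(22)²/4 = 380.13 mm². φR_n = 0.75 × 579 × 380.13 × 15 × 1 = 2476.1 kN.
Bearing (25 mm plate, F_u = 450 MPa): end bolts L_c = 45 − 24/2 = 33, R_n = min(1.2×33×25×450, 2.4×22×25×450) = 445.5 kN/bolt; interior L_c = 71 − 24 = 47, R_n = 594 kN/bolt. φR_n = 0.75 × (3×445.5 + 12×594) = 6348.4 kN.
Block shear: shear path 2×[45+4×71] = 2×329 mm, A_gv = 16450, A_nv = 2×(329 − 4.5×26)×25 = 10600 mm²; tension across gage: (138 − 2×26)×25 = 2150 mm². R_n = min(0.6×450×10600, 0.6×345×16450) + 1.0×450×2150 = min(2862, 3405.2) + 967.5 = 3829.5 kN. φR_n = 0.75 × 3829.5 = 2872.1 kN.
Tension yield (gross): A_g = 246×25 = 6150 mm². φR_n = 0.90 × 345 × 6150 = 1909.6 kN.
Governing: min(2476.1, 6348.4, 2872.1, 1909.6) = 1909.6 kN → gross-section yield.

1909.6 kN (gross-section yield governs)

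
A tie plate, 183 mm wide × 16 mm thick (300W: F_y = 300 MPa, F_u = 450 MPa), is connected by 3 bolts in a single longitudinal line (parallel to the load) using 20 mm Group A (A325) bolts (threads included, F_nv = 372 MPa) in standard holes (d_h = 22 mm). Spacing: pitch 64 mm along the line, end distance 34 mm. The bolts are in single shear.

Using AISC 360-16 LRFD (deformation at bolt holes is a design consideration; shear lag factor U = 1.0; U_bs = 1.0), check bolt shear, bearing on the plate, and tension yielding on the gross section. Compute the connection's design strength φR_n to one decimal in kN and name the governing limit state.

263.0 kN (bolt shear governs)

Bolt shear: A_b = π(20)²/4 = 314.16 mm². φR_n = 0.75 × 372 × 314.16 × 3 × 1 = 263.0 kN.
Bearing (16 mm plate, F_u = 450 MPa): end bolts L_c = 34 − 22/2 = 23, R_n = min(1.2×23×16×450, 2.4×20×16×450) = 198.72 kN/bolt; interior L_c = 64 − 22 = 42, R_n = 345.6 kN/bolt. φR_n = 0.75 × (1×198.72 + 2×345.6) = 667.4 kN.
Tension yield (gross): A_g = 183×16 = 2928 mm². φR_n = 0.90 × 300 × 2928 = 790.6 kN.
Governing: min(263.0, 667.4, 790.6) = 263.0 kN → bolt shear.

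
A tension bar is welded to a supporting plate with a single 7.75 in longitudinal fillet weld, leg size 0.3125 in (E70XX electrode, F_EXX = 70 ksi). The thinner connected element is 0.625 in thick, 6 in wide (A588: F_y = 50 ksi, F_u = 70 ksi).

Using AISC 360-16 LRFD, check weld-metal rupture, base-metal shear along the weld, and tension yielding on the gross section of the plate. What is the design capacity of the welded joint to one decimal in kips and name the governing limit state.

Weld metal: throat = 0.707×0.3125 = 0.22094 in, L = 7.75 in. φR_n = 0.75 × 0.6 × 70 × 0.22094 × 7.75 = 53.9 kips.
Base metal shear (0.625 in plate): yield φR_n = 1.0×0.6×50×0.625×7.75 = 145.3 kips; rupture φR_n = 0.75×0.6×70×0.625×7.75 = 152.6 kips; take 145.3 kips (yield).
Tension yield (gross): A_g = 6×0.625 = 3.75 in². φR_n = 0.90 × 50 × 3.75 = 168.8 kips.
Governing: min(53.9, 145.3, 168.8) = 53.9 kips → weld metal.

53.9 kips (weld metal governs)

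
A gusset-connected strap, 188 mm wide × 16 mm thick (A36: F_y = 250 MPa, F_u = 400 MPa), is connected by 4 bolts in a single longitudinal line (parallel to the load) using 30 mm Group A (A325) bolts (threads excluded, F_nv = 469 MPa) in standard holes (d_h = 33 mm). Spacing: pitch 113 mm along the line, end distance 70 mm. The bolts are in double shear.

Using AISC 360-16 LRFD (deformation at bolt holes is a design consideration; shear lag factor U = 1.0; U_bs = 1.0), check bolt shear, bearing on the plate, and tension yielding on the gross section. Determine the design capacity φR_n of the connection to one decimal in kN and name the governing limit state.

Bolt shear: A_b = π(30)²/4 = 706.86 mm². φR_n = 0.75 × 469 × 706.86 × 4 × 2 = 1989.1 kN.
Bearing (16 mm plate, F_u = 400 MPa): end bolts L_c = 70 − 33/2 = 53.5, R_n = min(1.2×53.5×16×400, 2.4×30×16×400) = 410.88 kN/bolt; interior L_c = 113 − 33 = 80, R_n = 460.8 kN/bolt. φR_n = 0.75 × (1×410.88 + 3×460.8) = 1345.0 kN.
Tension yield (gross): A_g = 188×16 = 3008 mm². φR_n = 0.90 × 250 × 3008 = 676.8 kN.
Governing: min(1989.1, 1345.0, 676.8) = 676.8 kN → gross-section yield.

676.8 kN (gross-section yield governs)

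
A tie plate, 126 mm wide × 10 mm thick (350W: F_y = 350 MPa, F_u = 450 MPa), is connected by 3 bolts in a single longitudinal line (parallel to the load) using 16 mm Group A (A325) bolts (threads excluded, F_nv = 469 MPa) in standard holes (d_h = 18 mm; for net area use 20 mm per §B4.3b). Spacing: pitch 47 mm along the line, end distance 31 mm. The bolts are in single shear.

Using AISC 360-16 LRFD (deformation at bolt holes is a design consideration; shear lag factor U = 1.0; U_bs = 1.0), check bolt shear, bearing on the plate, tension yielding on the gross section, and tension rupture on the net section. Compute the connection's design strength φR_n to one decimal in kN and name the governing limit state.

Bolt shear: A_b = π(16)²/4 = 201.06 mm². φR_n = 0.75 × 469 × 201.06 × 3 × 1 = 212.2 kN.
Bearing (10 mm plate, F_u = 450 MPa): end bolts L_c = 31 − 18/2 = 22, R_n = min(1.2×22×10×450, 2.4×16×10×450) = 118.8 kN/bolt; interior L_c = 47 − 18 = 29, R_n = 156.6 kN/bolt. φR_n = 0.75 × (1×118.8 + 2×156.6) = 324.0 kN.
Tension yield (gross): A_g = 126×10 = 1260 mm². φR_n = 0.90 × 350 × 1260 = 396.9 kN.
Tension rupture (net): A_n = (126 − 1×20)×10 = 1060 mm² (U = 1.0, A_e = A_n). φR_n = 0.75 × 450 × 1060 = 357.8 kN.
Governing: min(212.2, 324.0, 396.9, 357.8) = 212.2 kN → bolt shear.

212.2 kN (bolt shear governs)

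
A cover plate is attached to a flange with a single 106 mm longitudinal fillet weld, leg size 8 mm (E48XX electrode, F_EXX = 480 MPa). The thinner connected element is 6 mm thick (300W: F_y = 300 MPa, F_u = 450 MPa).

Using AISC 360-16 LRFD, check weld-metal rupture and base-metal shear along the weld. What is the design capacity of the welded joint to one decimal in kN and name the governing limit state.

114.5 kN (base-metal shear governs)

Weld metal: throat = 0.707×8 = 5.656 mm, L = 106 mm. φR_n = 0.75 × 0.6 × 480 × 5.656 × 106 = 129.5 kN.
Base metal shear (6 mm plate): yield φR_n = 1.0×0.6×300×6×106 = 114.5 kN; rupture φR_n = 0.75×0.6×450×6×106 = 128.8 kN; take 114.5 kN (yield).
Governing: min(129.5, 114.5) = 114.5 kN → base-metal shear.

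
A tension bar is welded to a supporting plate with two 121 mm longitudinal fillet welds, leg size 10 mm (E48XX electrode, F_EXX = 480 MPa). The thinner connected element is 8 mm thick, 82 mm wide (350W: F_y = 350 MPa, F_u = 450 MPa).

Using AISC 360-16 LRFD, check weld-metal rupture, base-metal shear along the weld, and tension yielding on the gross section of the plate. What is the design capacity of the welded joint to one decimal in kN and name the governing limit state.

206.6 kN (gross-section yield governs)

Weld metal: throat = 0.707×10 = 7.07 mm, L = 2×121 = 242 mm. φR_n = 0.75 × 0.6 × 480 × 7.07 × 242 = 369.6 kN.
Base metal shear (8 mm plate): yield φR_n = 1.0×0.6×350×8×242 = 406.6 kN; rupture φR_n = 0.75×0.6×450×8×242 = 392.0 kN; take 392.0 kN (rupture).
Tension yield (gross): A_g = 82×8 = 656 mm². φR_n = 0.90 × 350 × 656 = 206.6 kN.
Governing: min(369.6, 392.0, 206.6) = 206.6 kN → gross-section yield.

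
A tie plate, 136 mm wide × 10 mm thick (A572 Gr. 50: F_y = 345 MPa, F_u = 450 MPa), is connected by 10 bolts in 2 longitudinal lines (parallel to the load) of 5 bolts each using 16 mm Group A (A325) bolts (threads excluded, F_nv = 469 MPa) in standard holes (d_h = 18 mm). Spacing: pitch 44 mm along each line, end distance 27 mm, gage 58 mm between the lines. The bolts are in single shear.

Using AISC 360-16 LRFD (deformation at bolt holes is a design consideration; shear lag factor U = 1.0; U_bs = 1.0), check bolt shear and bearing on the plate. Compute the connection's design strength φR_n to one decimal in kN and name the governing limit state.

Bolt shear: A_b = π(16)²/4 = 201.06 mm². φR_n = 0.75 × 469 × 201.06 × 10 × 1 = 707.2 kN.
Bearing (10 mm plate, F_u = 450 MPa): end bolts L_c = 27 − 18/2 = 18, R_n = min(1.2×18×10×450, 2.4×16×10×450) = 97.2 kN/bolt; interior L_c = 44 − 18 = 26, R_n = 140.4 kN/bolt. φR_n = 0.75 × (2×97.2 + 8×140.4) = 988.2 kN.
Governing: min(707.2, 988.2) = 707.2 kN → bolt shear.

707.2 kN (bolt shear governs)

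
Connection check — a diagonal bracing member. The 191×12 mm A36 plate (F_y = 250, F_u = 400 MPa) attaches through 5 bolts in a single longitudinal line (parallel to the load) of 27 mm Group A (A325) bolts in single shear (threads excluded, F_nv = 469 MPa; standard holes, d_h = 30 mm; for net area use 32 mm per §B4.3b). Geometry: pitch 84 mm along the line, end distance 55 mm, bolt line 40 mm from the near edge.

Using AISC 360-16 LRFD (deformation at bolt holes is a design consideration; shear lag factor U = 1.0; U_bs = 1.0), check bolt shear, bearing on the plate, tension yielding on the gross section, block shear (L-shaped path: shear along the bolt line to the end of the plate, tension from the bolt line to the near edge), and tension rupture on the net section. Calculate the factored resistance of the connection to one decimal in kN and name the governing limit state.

515.7 kN (gross-section yield governs)

Bolt shear: A_b = π(27)²/4 = 572.56 mm². φR_n = 0.75 × 469 × 572.56 × 5 × 1 = 1007.0 kN.
Bearing (12 mm plate, F_u = 400 MPa): end bolts L_c = 55 − 30/2 = 40, R_n = min(1.2×40×12×400, 2.4×27×12×400) = 230.4 kN/bolt; interior L_c = 84 − 30 = 54, R_n = 311.04 kN/bolt. φR_n = 0.75 × (1×230.4 + 4×311.04) = 1105.9 kN.
Tension yield (gross): A_g = 191×12 = 2292 mm². φR_n = 0.90 × 250 × 2292 = 515.7 kN.
Block shear: shear path 1×[55+4×84] = 1×391 mm, A_gv = 4692, A_nv = 1×(391 − 4.5×32)×12 = 2964 mm²; tension to near edge: (40 − 0.5×32)×12 = 288 mm². R_n = min(0.6×400×2964, 0.6×250×4692) + 1.0×400×288 = min(711.36, 703.8) + 115.2 = 819 kN. φR_n = 0.75 × 819 = 614.3 kN.
Tension rupture (net): A_n = (191 − 1×32)×12 = 1908 mm² (U = 1.0, A_e = A_n). φR_n = 0.75 × 400 × 1908 = 572.4 kN.
Governing: min(1007.0, 1105.9, 515.7, 614.3, 572.4) = 515.7 kN → gross-section yield.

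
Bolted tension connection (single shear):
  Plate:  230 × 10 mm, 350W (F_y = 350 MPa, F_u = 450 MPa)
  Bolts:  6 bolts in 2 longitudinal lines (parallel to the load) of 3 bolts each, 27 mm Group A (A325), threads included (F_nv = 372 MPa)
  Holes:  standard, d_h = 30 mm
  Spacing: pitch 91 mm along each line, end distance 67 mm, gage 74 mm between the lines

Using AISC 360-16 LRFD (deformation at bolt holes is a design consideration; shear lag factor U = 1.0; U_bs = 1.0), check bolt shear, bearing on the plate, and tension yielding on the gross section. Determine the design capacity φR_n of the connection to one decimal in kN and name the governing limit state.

Bolt shear: A_b = π(27)²/4 = 572.56 mm². φR_n = 0.75 × 372 × 572.56 × 6 × 1 = 958.5 kN.
Bearing (10 mm plate, F_u = 450 MPa): end bolts L_c = 67 − 30/2 = 52, R_n = min(1.2×52×10×450, 2.4×27×10×450) = 280.8 kN/bolt; interior L_c = 91 − 30 = 61, R_n = 291.6 kN/bolt. φR_n = 0.75 × (2×280.8 + 4×291.6) = 1296.0 kN.
Tension yield (gross): A_g = 230×10 = 2300 mm². φR_n = 0.90 × 350 × 2300 = 724.5 kN.
Governing: min(958.5, 1296.0, 724.5) = 724.5 kN → gross-section yield.

724.5 kN (gross-section yield governs)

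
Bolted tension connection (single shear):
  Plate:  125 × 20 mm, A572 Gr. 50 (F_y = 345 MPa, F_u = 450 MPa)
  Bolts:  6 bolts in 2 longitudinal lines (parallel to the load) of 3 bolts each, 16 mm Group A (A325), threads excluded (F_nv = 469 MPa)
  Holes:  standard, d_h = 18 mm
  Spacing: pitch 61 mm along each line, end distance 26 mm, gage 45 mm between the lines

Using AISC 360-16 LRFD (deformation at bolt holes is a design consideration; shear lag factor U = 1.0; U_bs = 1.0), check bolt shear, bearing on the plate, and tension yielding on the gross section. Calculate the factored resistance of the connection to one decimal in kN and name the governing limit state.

424.3 kN (bolt shear governs)

Bolt shear: A_b = π(16)²/4 = 201.06 mm². φR_n = 0.75 × 469 × 201.06 × 6 × 1 = 424.3 kN.
Bearing (20 mm plate, F_u = 450 MPa): end bolts L_c = 26 − 18/2 = 17, R_n = min(1.2×17×20×450, 2.4×16×20×450) = 183.6 kN/bolt; interior L_c = 61 − 18 = 43, R_n = 345.6 kN/bolt. φR_n = 0.75 × (2×183.6 + 4×345.6) = 1312.2 kN.
Tension yield (gross): A_g = 125×20 = 2500 mm². φR_n = 0.90 × 345 × 2500 = 776.3 kN.
Governing: min(424.3, 1312.2, 776.3) = 424.3 kN → bolt shear.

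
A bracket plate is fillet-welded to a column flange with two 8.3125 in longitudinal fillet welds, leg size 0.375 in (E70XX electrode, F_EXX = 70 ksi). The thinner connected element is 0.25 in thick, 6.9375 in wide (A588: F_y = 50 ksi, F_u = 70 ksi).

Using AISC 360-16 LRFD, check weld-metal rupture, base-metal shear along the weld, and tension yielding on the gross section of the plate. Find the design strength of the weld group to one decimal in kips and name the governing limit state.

78.0 kips (gross-section yield governs)

Weld metal: throat = 0.707×0.375 = 0.26513 in, L = 2×8.3125 = 16.625 in. φR_n = 0.75 × 0.6 × 70 × 0.26513 × 16.625 = 138.8 kips.
Base metal shear (0.25 in plate): yield φR_n = 1.0×0.6×50×0.25×16.625 = 124.7 kips; rupture φR_n = 0.75×0.6×70×0.25×16.625 = 130.9 kips; take 124.7 kips (yield).
Tension yield (gross): A_g = 6.9375×0.25 = 1.7344 in². φR_n = 0.90 × 50 × 1.7344 = 78.0 kips.
Governing: min(138.8, 124.7, 78.0) = 78.0 kips → gross-section yield.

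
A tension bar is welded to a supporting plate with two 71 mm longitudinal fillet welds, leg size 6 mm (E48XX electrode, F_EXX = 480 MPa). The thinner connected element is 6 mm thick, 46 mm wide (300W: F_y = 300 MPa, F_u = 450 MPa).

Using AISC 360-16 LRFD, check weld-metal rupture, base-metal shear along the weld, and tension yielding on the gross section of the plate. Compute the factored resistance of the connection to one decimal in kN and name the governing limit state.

74.5 kN (gross-section yield governs)

Weld metal: throat = 0.707×6 = 4.242 mm, L = 2×71 = 142 mm. φR_n = 0.75 × 0.6 × 480 × 4.242 × 142 = 130.1 kN.
Base metal shear (6 mm plate): yield φR_n = 1.0×0.6×300×6×142 = 153.4 kN; rupture φR_n = 0.75×0.6×450×6×142 = 172.5 kN; take 153.4 kN (yield).
Tension yield (gross): A_g = 46×6 = 276 mm². φR_n = 0.90 × 300 × 276 = 74.5 kN.
Governing: min(130.1, 153.4, 74.5) = 74.5 kN → gross-section yield.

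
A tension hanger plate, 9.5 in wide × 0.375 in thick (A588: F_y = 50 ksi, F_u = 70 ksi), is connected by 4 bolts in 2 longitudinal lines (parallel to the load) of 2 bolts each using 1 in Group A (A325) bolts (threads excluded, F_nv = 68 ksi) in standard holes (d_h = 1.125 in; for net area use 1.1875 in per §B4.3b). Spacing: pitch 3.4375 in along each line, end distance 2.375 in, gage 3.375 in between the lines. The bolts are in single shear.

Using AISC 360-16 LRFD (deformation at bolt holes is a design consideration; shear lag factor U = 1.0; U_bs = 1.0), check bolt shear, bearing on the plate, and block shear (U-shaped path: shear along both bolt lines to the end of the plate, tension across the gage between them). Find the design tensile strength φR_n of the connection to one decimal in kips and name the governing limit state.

138.3 kips (block shear governs)

Bolt shear: A_b = π(1)²/4 = 0.7854 in². φR_n = 0.75 × 68 × 0.7854 × 4 × 1 = 160.2 kips.
Bearing (0.375 in plate, F_u = 70 ksi): end bolts L_c = 2.375 − 1.125/2 = 1.8125, R_n = min(1.2×1.8125×0.375×70, 2.4×1×0.375×70) = 57.094 kips/bolt; interior L_c = 3.4375 − 1.125 = 2.3125, R_n = 63 kips/bolt. φR_n = 0.75 × (2×57.094 + 2×63) = 180.1 kips.
Block shear: shear path 2×[2.375+1×3.4375] = 2×5.8125 in, A_gv = 4.3594, A_nv = 2×(5.8125 − 1.5×1.1875)×0.375 = 3.0234 in²; tension across gage: (3.375 − 1×1.1875)×0.375 = 0.82031 in². R_n = min(0.6×70×3.0234, 0.6×50×4.3594) + 1.0×70×0.82031 = min(126.98, 130.78) + 57.422 = 184.4 kips. φR_n = 0.75 × 184.4 = 138.3 kips.
Governing: min(160.2, 180.1, 138.3) = 138.3 kips → block shear.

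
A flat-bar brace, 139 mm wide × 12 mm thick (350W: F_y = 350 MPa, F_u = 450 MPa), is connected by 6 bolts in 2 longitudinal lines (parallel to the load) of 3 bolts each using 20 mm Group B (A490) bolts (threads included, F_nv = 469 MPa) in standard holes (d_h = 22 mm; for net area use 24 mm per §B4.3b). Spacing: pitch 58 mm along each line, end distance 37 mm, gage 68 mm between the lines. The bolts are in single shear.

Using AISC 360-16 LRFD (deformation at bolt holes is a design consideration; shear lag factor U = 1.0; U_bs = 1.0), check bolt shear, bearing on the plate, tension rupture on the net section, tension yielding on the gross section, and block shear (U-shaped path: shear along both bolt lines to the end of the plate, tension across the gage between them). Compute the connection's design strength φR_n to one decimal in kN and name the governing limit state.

368.6 kN (net-section rupture governs)

Bolt shear: A_b = π(20)²/4 = 314.16 mm². φR_n = 0.75 × 469 × 314.16 × 6 × 1 = 663.0 kN.
Bearing (12 mm plate, F_u = 450 MPa): end bolts L_c = 37 − 22/2 = 26, R_n = min(1.2×26×12×450, 2.4×20×12×450) = 168.48 kN/bolt; interior L_c = 58 − 22 = 36, R_n = 233.28 kN/bolt. φR_n = 0.75 × (2×168.48 + 4×233.28) = 952.6 kN.
Tension rupture (net): A_n = (139 − 2×24)×12 = 1092 mm² (U = 1.0, A_e = A_n). φR_n = 0.75 × 450 × 1092 = 368.6 kN.
Tension yield (gross): A_g = 139×12 = 1668 mm². φR_n = 0.90 × 350 × 1668 = 525.4 kN.
Block shear: shear path 2×[37+2×58] = 2×153 mm, A_gv = 3672, A_nv = 2×(153 − 2.5×24)×12 = 2232 mm²; tension across gage: (68 − 1×24)×12 = 528 mm². R_n = min(0.6×450×2232, 0.6×350×3672) + 1.0×450×528 = min(602.64, 771.12) + 237.6 = 840.24 kN. φR_n = 0.75 × 840.24 = 630.2 kN.
Governing: min(663.0, 952.6, 368.6, 525.4, 630.2) = 368.6 kN → net-section rupture.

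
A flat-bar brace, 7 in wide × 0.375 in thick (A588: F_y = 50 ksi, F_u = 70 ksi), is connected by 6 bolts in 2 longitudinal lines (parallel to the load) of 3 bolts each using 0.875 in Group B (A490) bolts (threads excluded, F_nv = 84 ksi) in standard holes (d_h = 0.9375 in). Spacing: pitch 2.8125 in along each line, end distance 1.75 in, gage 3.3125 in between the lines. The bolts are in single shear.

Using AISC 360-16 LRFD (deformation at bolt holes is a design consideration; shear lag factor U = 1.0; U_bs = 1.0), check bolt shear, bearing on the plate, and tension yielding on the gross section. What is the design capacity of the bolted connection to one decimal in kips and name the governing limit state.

118.1 kips (gross-section yield governs)

Bolt shear: A_b = π(0.875)²/4 = 0.60132 in². φR_n = 0.75 × 84 × 0.60132 × 6 × 1 = 227.3 kips.
Bearing (0.375 in plate, F_u = 70 ksi): end bolts L_c = 1.75 − 0.9375/2 = 1.28125, R_n = min(1.2×1.28125×0.375×70, 2.4×0.875×0.375×70) = 40.359 kips/bolt; interior L_c = 2.8125 − 0.9375 = 1.875, R_n = 55.125 kips/bolt. φR_n = 0.75 × (2×40.359 + 4×55.125) = 225.9 kips.
Tension yield (gross): A_g = 7×0.375 = 2.625 in². φR_n = 0.90 × 50 × 2.625 = 118.1 kips.
Governing: min(227.3, 225.9, 118.1) = 118.1 kips → gross-section yield.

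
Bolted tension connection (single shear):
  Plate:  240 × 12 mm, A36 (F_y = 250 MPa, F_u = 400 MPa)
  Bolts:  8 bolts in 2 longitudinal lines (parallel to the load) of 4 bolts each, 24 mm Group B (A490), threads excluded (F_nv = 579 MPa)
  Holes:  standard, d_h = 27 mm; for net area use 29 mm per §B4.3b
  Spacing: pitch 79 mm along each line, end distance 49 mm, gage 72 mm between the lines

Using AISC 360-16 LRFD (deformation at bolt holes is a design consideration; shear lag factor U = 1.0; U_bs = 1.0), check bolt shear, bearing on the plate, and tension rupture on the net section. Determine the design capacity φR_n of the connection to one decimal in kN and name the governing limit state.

655.2 kN (net-section rupture governs)

Bolt shear: A_b = π(24)²/4 = 452.39 mm². φR_n = 0.75 × 579 × 452.39 × 8 × 1 = 1571.6 kN.
Bearing (12 mm plate, F_u = 400 MPa): end bolts L_c = 49 − 27/2 = 35.5, R_n = min(1.2×35.5×12×400, 2.4×24×12×400) = 204.48 kN/bolt; interior L_c = 79 − 27 = 52, R_n = 276.48 kN/bolt. φR_n = 0.75 × (2×204.48 + 6×276.48) = 1550.9 kN.
Tension rupture (net): A_n = (240 − 2×29)×12 = 2184 mm² (U = 1.0, A_e = A_n). φR_n = 0.75 × 400 × 2184 = 655.2 kN.
Governing: min(1571.6, 1550.9, 655.2) = 655.2 kN → net-section rupture.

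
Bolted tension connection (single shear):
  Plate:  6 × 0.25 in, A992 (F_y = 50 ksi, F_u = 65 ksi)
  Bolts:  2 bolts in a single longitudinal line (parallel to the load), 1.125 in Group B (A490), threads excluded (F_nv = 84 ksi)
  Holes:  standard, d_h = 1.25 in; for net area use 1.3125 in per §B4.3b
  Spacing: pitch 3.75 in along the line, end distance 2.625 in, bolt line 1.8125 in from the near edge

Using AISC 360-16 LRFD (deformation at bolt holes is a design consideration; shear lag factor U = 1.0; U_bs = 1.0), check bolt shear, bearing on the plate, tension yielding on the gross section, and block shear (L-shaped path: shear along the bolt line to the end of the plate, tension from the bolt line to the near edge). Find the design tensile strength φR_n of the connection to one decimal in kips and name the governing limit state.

Bolt shear: A_b = π(1.125)²/4 = 0.99402 in². φR_n = 0.75 × 84 × 0.99402 × 2 × 1 = 125.2 kips.
Bearing (0.25 in plate, F_u = 65 ksi): end bolts L_c = 2.625 − 1.25/2 = 2, R_n = min(1.2×2×0.25×65, 2.4×1.125×0.25×65) = 39 kips/bolt; interior L_c = 3.75 − 1.25 = 2.5, R_n = 43.875 kips/bolt. φR_n = 0.75 × (1×39 + 1×43.875) = 62.2 kips.
Tension yield (gross): A_g = 6×0.25 = 1.5 in². φR_n = 0.90 × 50 × 1.5 = 67.5 kips.
Block shear: shear path 1×[2.625+1×3.75] = 1×6.375 in, A_gv = 1.5938, A_nv = 1×(6.375 − 1.5×1.3125)×0.25 = 1.1016 in²; tension to near edge: (1.8125 − 0.5×1.3125)×0.25 = 0.28906 in². R_n = min(0.6×65×1.1016, 0.6×50×1.5938) + 1.0×65×0.28906 = min(42.962, 47.814) + 18.789 = 61.751 kips. φR_n = 0.75 × 61.751 = 46.3 kips.
Governing: min(125.2, 62.2, 67.5, 46.3) = 46.3 kips → block shear.

46.3 kips (block shear governs)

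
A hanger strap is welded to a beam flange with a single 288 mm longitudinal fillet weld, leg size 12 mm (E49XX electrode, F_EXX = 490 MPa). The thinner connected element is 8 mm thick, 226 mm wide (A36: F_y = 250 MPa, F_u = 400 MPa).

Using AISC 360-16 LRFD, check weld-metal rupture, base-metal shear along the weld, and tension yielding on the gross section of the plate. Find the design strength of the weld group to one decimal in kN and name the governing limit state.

Weld metal: throat = 0.707×12 = 8.484 mm, L = 288 mm. φR_n = 0.75 × 0.6 × 490 × 8.484 × 288 = 538.8 kN.
Base metal shear (8 mm plate): yield φR_n = 1.0×0.6×250×8×288 = 345.6 kN; rupture φR_n = 0.75×0.6×400×8×288 = 414.7 kN; take 345.6 kN (yield).
Tension yield (gross): A_g = 226×8 = 1808 mm². φR_n = 0.90 × 250 × 1808 = 406.8 kN.
Governing: min(538.8, 345.6, 406.8) = 345.6 kN → base-metal shear.

345.6 kN (base-metal shear governs)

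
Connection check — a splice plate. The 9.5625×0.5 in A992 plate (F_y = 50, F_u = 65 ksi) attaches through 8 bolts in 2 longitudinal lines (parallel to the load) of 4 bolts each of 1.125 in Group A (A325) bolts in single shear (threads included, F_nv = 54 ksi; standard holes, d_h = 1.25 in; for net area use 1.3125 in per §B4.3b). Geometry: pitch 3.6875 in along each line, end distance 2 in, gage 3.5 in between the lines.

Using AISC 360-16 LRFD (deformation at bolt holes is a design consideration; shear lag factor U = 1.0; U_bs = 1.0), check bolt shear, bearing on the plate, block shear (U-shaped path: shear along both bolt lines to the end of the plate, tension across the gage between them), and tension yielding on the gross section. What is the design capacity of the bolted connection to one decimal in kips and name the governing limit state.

215.2 kips (gross-section yield governs)

Bolt shear: A_b = π(1.125)²/4 = 0.99402 in². φR_n = 0.75 × 54 × 0.99402 × 8 × 1 = 322.1 kips.
Bearing (0.5 in plate, F_u = 65 ksi): end bolts L_c = 2 − 1.25/2 = 1.375, R_n = min(1.2×1.375×0.5×65, 2.4×1.125×0.5×65) = 53.625 kips/bolt; interior L_c = 3.6875 − 1.25 = 2.4375, R_n = 87.75 kips/bolt. φR_n = 0.75 × (2×53.625 + 6×87.75) = 475.3 kips.
Block shear: shear path 2×[2+3×3.6875] = 2×13.0625 in, A_gv = 13.063, A_nv = 2×(13.0625 − 3.5×1.3125)×0.5 = 8.4688 in²; tension across gage: (3.5 − 1×1.3125)×0.5 = 1.0938 in². R_n = min(0.6×65×8.4688, 0.6×50×13.063) + 1.0×65×1.0938 = min(330.28, 391.89) + 71.097 = 401.38 kips. φR_n = 0.75 × 401.38 = 301.0 kips.
Tension yield (gross): A_g = 9.5625×0.5 = 4.7813 in². φR_n = 0.90 × 50 × 4.7813 = 215.2 kips.
Governing: min(322.1, 475.3, 301.0, 215.2) = 215.2 kips → gross-section yield.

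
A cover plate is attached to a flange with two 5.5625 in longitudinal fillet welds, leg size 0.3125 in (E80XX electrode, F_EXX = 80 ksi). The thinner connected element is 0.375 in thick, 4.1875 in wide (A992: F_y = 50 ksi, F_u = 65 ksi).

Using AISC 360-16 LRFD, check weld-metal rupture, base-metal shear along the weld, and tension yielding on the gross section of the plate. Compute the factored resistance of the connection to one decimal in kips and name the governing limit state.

Weld metal: throat = 0.707×0.3125 = 0.22094 in, L = 2×5.5625 = 11.125 in. φR_n = 0.75 × 0.6 × 80 × 0.22094 × 11.125 = 88.5 kips.
Base metal shear (0.375 in plate): yield φR_n = 1.0×0.6×50×0.375×11.125 = 125.2 kips; rupture φR_n = 0.75×0.6×65×0.375×11.125 = 122.0 kips; take 122.0 kips (rupture).
Tension yield (gross): A_g = 4.1875×0.375 = 1.5703 in². φR_n = 0.90 × 50 × 1.5703 = 70.7 kips.
Governing: min(88.5, 122.0, 70.7) = 70.7 kips → gross-section yield.

70.7 kips (gross-section yield governs)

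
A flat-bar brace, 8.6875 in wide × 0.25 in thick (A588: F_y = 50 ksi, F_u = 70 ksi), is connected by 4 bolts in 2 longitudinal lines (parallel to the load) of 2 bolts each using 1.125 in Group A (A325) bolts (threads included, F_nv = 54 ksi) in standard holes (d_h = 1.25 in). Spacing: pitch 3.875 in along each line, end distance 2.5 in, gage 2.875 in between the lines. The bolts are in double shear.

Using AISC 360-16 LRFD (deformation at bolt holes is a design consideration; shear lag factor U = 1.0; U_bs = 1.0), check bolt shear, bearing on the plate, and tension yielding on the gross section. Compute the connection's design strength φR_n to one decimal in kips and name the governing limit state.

97.7 kips (gross-section yield governs)

Bolt shear: A_b = π(1.125)²/4 = 0.99402 in². φR_n = 0.75 × 54 × 0.99402 × 4 × 2 = 322.1 kips.
Bearing (0.25 in plate, F_u = 70 ksi): end bolts L_c = 2.5 − 1.25/2 = 1.875, R_n = min(1.2×1.875×0.25×70, 2.4×1.125×0.25×70) = 39.375 kips/bolt; interior L_c = 3.875 − 1.25 = 2.625, R_n = 47.25 kips/bolt. φR_n = 0.75 × (2×39.375 + 2×47.25) = 129.9 kips.
Tension yield (gross): A_g = 8.6875×0.25 = 2.1719 in². φR_n = 0.90 × 50 × 2.1719 = 97.7 kips.
Governing: min(322.1, 129.9, 97.7) = 97.7 kips → gross-section yield.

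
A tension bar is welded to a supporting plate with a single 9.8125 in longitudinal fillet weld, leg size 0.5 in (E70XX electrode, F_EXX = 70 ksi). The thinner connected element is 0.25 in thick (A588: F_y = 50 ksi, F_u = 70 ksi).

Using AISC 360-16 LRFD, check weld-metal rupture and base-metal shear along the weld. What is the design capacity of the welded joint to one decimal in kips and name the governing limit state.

73.6 kips (base-metal shear governs)

Weld metal: throat = 0.707×0.5 = 0.3535 in, L = 9.8125 in. φR_n = 0.75 × 0.6 × 70 × 0.3535 × 9.8125 = 109.3 kips.
Base metal shear (0.25 in plate): yield φR_n = 1.0×0.6×50×0.25×9.8125 = 73.6 kips; rupture φR_n = 0.75×0.6×70×0.25×9.8125 = 77.3 kips; take 73.6 kips (yield).
Governing: min(109.3, 73.6) = 73.6 kips → base-metal shear.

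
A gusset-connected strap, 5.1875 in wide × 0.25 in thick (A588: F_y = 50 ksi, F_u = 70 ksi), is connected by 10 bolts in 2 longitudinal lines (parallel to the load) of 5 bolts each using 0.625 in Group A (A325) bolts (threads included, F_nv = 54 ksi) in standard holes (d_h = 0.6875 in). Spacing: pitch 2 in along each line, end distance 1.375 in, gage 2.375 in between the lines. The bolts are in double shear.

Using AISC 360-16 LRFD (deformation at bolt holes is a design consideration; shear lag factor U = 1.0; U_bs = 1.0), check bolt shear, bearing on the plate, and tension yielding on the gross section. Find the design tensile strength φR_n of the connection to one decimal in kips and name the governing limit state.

58.4 kips (gross-section yield governs)

Bolt shear: A_b = π(0.625)²/4 = 0.3068 in². φR_n = 0.75 × 54 × 0.3068 × 10 × 2 = 248.5 kips.
Bearing (0.25 in plate, F_u = 70 ksi): end bolts L_c = 1.375 − 0.6875/2 = 1.03125, R_n = min(1.2×1.03125×0.25×70, 2.4×0.625×0.25×70) = 21.656 kips/bolt; interior L_c = 2 − 0.6875 = 1.3125, R_n = 26.25 kips/bolt. φR_n = 0.75 × (2×21.656 + 8×26.25) = 190.0 kips.
Tension yield (gross): A_g = 5.1875×0.25 = 1.2969 in². φR_n = 0.90 × 50 × 1.2969 = 58.4 kips.
Governing: min(248.5, 190.0, 58.4) = 58.4 kips → gross-section yield.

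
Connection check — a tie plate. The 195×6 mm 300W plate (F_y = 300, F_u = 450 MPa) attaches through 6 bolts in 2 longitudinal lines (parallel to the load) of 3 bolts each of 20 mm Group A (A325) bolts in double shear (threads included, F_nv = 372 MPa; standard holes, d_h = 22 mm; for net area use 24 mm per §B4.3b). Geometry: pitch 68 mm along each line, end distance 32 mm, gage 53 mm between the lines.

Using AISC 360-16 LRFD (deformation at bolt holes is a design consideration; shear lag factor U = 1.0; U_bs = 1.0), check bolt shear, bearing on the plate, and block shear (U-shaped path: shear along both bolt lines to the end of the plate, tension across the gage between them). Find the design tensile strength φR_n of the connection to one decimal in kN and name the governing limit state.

321.2 kN (block shear governs)

Bolt shear: A_b = π(20)²/4 = 314.16 mm². φR_n = 0.75 × 372 × 314.16 × 6 × 2 = 1051.8 kN.
Bearing (6 mm plate, F_u = 450 MPa): end bolts L_c = 32 − 22/2 = 21, R_n = min(1.2×21×6×450, 2.4×20×6×450) = 68.04 kN/bolt; interior L_c = 68 − 22 = 46, R_n = 129.6 kN/bolt. φR_n = 0.75 × (2×68.04 + 4×129.6) = 490.9 kN.
Block shear: shear path 2×[32+2×68] = 2×168 mm, A_gv = 2016, A_nv = 2×(168 − 2.5×24)×6 = 1296 mm²; tension across gage: (53 − 1×24)×6 = 174 mm². R_n = min(0.6×450×1296, 0.6×300×2016) + 1.0×450×174 = min(349.92, 362.88) + 78.3 = 428.22 kN. φR_n = 0.75 × 428.22 = 321.2 kN.
Governing: min(1051.8, 490.9, 321.2) = 321.2 kN → block shear.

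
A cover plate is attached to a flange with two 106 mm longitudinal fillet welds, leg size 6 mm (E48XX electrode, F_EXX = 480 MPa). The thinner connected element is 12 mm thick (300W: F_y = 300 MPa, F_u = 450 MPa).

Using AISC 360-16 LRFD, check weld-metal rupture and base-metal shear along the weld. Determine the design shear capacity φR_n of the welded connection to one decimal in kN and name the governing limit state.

Weld metal: throat = 0.707×6 = 4.242 mm, L = 2×106 = 212 mm. φR_n = 0.75 × 0.6 × 480 × 4.242 × 212 = 194.2 kN.
Base metal shear (12 mm plate): yield φR_n = 1.0×0.6×300×12×212 = 457.9 kN; rupture φR_n = 0.75×0.6×450×12×212 = 515.2 kN; take 457.9 kN (yield).
Governing: min(194.2, 457.9) = 194.2 kN → weld metal.

194.2 kN (weld metal governs)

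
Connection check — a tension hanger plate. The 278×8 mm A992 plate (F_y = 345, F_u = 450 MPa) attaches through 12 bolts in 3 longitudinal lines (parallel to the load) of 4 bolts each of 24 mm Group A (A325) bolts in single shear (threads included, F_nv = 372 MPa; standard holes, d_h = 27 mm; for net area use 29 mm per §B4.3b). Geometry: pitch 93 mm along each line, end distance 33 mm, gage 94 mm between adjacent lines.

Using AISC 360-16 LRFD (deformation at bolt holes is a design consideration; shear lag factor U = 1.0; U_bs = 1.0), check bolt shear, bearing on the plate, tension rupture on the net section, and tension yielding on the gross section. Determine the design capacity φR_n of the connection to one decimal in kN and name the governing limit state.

515.7 kN (net-section rupture governs)

Bolt shear: A_b = π(24)²/4 = 452.39 mm². φR_n = 0.75 × 372 × 452.39 × 12 × 1 = 1514.6 kN.
Bearing (8 mm plate, F_u = 450 MPa): end bolts L_c = 33 − 27/2 = 19.5, R_n = min(1.2×19.5×8×450, 2.4×24×8×450) = 84.24 kN/bolt; interior L_c = 93 − 27 = 66, R_n = 207.36 kN/bolt. φR_n = 0.75 × (3×84.24 + 9×207.36) = 1589.2 kN.
Tension rupture (net): A_n = (278 − 3×29)×8 = 1528 mm² (U = 1.0, A_e = A_n). φR_n = 0.75 × 450 × 1528 = 515.7 kN.
Tension yield (gross): A_g = 278×8 = 2224 mm². φR_n = 0.90 × 345 × 2224 = 690.6 kN.
Governing: min(1514.6, 1589.2, 515.7, 690.6) = 515.7 kN → net-section rupture.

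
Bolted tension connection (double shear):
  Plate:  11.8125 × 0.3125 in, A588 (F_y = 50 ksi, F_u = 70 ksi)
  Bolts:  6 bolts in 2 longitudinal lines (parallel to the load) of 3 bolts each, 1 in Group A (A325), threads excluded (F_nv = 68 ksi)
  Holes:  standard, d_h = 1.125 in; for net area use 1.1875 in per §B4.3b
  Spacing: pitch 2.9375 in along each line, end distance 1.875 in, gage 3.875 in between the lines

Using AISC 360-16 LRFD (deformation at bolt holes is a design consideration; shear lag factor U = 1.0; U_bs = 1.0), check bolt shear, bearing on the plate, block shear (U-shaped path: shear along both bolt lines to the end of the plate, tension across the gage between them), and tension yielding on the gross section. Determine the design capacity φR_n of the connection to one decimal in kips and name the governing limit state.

138.2 kips (block shear governs)

Bolt shear: A_b = π(1)²/4 = 0.7854 in². φR_n = 0.75 × 68 × 0.7854 × 6 × 2 = 480.7 kips.
Bearing (0.3125 in plate, F_u = 70 ksi): end bolts L_c = 1.875 − 1.125/2 = 1.3125, R_n = min(1.2×1.3125×0.3125×70, 2.4×1×0.3125×70) = 34.453 kips/bolt; interior L_c = 2.9375 − 1.125 = 1.8125, R_n = 47.578 kips/bolt. φR_n = 0.75 × (2×34.453 + 4×47.578) = 194.4 kips.
Block shear: shear path 2×[1.875+2×2.9375] = 2×7.75 in, A_gv = 4.8438, A_nv = 2×(7.75 − 2.5×1.1875)×0.3125 = 2.9883 in²; tension across gage: (3.875 − 1×1.1875)×0.3125 = 0.83984 in². R_n = min(0.6×70×2.9883, 0.6×50×4.8438) + 1.0×70×0.83984 = min(125.51, 145.31) + 58.789 = 184.3 kips. φR_n = 0.75 × 184.3 = 138.2 kips.
Tension yield (gross): A_g = 11.8125×0.3125 = 3.6914 in². φR_n = 0.90 × 50 × 3.6914 = 166.1 kips.
Governing: min(480.7, 194.4, 138.2, 166.1) = 138.2 kips → block shear.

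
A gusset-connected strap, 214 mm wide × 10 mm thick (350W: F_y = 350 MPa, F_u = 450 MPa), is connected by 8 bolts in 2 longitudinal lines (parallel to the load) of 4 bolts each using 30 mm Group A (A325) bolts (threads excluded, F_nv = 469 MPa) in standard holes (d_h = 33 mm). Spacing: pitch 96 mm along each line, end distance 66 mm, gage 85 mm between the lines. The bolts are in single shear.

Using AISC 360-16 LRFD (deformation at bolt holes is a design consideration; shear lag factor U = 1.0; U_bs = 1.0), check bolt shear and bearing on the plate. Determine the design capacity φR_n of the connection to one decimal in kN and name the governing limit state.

Bolt shear: A_b = π(30)²/4 = 706.86 mm². φR_n = 0.75 × 469 × 706.86 × 8 × 1 = 1989.1 kN.
Bearing (10 mm plate, F_u = 450 MPa): end bolts L_c = 66 − 33/2 = 49.5, R_n = min(1.2×49.5×10×450, 2.4×30×10×450) = 267.3 kN/bolt; interior L_c = 96 − 33 = 63, R_n = 324 kN/bolt. φR_n = 0.75 × (2×267.3 + 6×324) = 1859.0 kN.
Governing: min(1989.1, 1859.0) = 1859.0 kN → bearing.

1859.0 kN (bearing governs)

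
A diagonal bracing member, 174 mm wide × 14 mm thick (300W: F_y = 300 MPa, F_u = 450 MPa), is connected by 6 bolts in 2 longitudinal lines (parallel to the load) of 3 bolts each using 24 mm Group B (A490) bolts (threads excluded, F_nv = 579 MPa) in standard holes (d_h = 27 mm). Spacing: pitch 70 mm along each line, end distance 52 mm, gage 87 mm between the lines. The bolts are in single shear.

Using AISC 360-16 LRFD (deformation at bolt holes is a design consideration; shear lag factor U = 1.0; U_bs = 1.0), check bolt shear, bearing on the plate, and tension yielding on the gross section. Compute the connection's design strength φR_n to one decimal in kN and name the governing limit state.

Bolt shear: A_b = π(24)²/4 = 452.39 mm². φR_n = 0.75 × 579 × 452.39 × 6 × 1 = 1178.7 kN.
Bearing (14 mm plate, F_u = 450 MPa): end bolts L_c = 52 − 27/2 = 38.5, R_n = min(1.2×38.5×14×450, 2.4×24×14×450) = 291.06 kN/bolt; interior L_c = 70 − 27 = 43, R_n = 325.08 kN/bolt. φR_n = 0.75 × (2×291.06 + 4×325.08) = 1411.8 kN.
Tension yield (gross): A_g = 174×14 = 2436 mm². φR_n = 0.90 × 300 × 2436 = 657.7 kN.
Governing: min(1178.7, 1411.8, 657.7) = 657.7 kN → gross-section yield.

657.7 kN (gross-section yield governs)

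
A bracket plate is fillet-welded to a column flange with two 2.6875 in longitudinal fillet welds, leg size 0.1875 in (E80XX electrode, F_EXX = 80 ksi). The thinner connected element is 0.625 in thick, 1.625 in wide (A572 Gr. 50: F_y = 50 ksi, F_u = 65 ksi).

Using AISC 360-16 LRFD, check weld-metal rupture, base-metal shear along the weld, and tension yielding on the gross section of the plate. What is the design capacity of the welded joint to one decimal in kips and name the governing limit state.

25.7 kips (weld metal governs)

Weld metal: throat = 0.707×0.1875 = 0.13256 in, L = 2×2.6875 = 5.375 in. φR_n = 0.75 × 0.6 × 80 × 0.13256 × 5.375 = 25.7 kips.
Base metal shear (0.625 in plate): yield φR_n = 1.0×0.6×50×0.625×5.375 = 100.8 kips; rupture φR_n = 0.75×0.6×65×0.625×5.375 = 98.3 kips; take 98.3 kips (rupture).
Tension yield (gross): A_g = 1.625×0.625 = 1.0156 in². φR_n = 0.90 × 50 × 1.0156 = 45.7 kips.
Governing: min(25.7, 98.3, 45.7) = 25.7 kips → weld metal.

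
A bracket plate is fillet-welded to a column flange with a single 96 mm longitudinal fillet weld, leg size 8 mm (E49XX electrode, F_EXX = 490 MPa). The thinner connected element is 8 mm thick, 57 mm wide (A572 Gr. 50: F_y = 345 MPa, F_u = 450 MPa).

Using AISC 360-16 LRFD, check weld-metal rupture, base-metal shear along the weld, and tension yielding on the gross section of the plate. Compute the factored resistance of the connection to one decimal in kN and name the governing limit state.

Weld metal: throat = 0.707×8 = 5.656 mm, L = 96 mm. φR_n = 0.75 × 0.6 × 490 × 5.656 × 96 = 119.7 kN.
Base metal shear (8 mm plate): yield φR_n = 1.0×0.6×345×8×96 = 159.0 kN; rupture φR_n = 0.75×0.6×450×8×96 = 155.5 kN; take 155.5 kN (rupture).
Tension yield (gross): A_g = 57×8 = 456 mm². φR_n = 0.90 × 345 × 456 = 141.6 kN.
Governing: min(119.7, 155.5, 141.6) = 119.7 kN → weld metal.

119.7 kN (weld metal governs)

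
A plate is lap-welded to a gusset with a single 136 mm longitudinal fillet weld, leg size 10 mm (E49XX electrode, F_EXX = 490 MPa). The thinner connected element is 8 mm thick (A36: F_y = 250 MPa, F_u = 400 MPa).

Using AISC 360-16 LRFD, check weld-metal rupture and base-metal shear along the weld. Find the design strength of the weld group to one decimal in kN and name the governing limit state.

163.2 kN (base-metal shear governs)

Weld metal: throat = 0.707×10 = 7.07 mm, L = 136 mm. φR_n = 0.75 × 0.6 × 490 × 7.07 × 136 = 212.0 kN.
Base metal shear (8 mm plate): yield φR_n = 1.0×0.6×250×8×136 = 163.2 kN; rupture φR_n = 0.75×0.6×400×8×136 = 195.8 kN; take 163.2 kN (yield).
Governing: min(212.0, 163.2) = 163.2 kN → base-metal shear.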